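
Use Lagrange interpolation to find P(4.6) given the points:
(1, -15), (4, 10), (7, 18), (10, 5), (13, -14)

Lagrange interpolation formula:
P(x) = Σ yᵢ × Lᵢ(x)
where Lᵢ(x) = Π_{j≠i} (x - xⱼ)/(xᵢ - xⱼ)

L_0(4.6) = (4.6 - 4)/(1 - 4) × (4.6 - 7)/(1 - 7) × (4.6 - 10)/(1 - 10) × (4.6 - 13)/(1 - 13) = -0.033600
L_1(4.6) = (4.6 - 1)/(4 - 1) × (4.6 - 7)/(4 - 7) × (4.6 - 10)/(4 - 10) × (4.6 - 13)/(4 - 13) = 0.806400
L_2(4.6) = (4.6 - 1)/(7 - 1) × (4.6 - 4)/(7 - 4) × (4.6 - 10)/(7 - 10) × (4.6 - 13)/(7 - 13) = 0.302400
L_3(4.6) = (4.6 - 1)/(10 - 1) × (4.6 - 4)/(10 - 4) × (4.6 - 7)/(10 - 7) × (4.6 - 13)/(10 - 13) = -0.089600
L_4(4.6) = (4.6 - 1)/(13 - 1) × (4.6 - 4)/(13 - 4) × (4.6 - 7)/(13 - 7) × (4.6 - 10)/(13 - 10) = 0.014400

P(4.6) = (-15)×L_0(4.6) + 10×L_1(4.6) + 18×L_2(4.6) + 5×L_3(4.6) + (-14)×L_4(4.6)
P(4.6) = 13.361600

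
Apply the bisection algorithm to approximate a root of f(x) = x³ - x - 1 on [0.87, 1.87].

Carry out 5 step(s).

f(x) = x³ - x - 1
Initial interval: [0.87, 1.87]

Iteration 1:
  c_1 = (0.870000 + 1.870000)/2 = 1.370000
  f(c_1) = f(1.370000) = 0.201353
  f(a) × f(c) < 0, new interval: [0.870000, 1.370000]
Iteration 2:
  c_2 = (0.870000 + 1.370000)/2 = 1.120000
  f(c_2) = f(1.120000) = -0.715072
  f(a) × f(c) ≥ 0, new interval: [1.120000, 1.370000]
Iteration 3:
  c_3 = (1.120000 + 1.370000)/2 = 1.245000
  f(c_3) = f(1.245000) = -0.315219
  f(a) × f(c) ≥ 0, new interval: [1.245000, 1.370000]
Iteration 4:
  c_4 = (1.245000 + 1.370000)/2 = 1.307500
  f(c_4) = f(1.307500) = -0.072255
  f(a) × f(c) ≥ 0, new interval: [1.307500, 1.370000]
Iteration 5:
  c_5 = (1.307500 + 1.370000)/2 = 1.338750
  f(c_5) = f(1.338750) = 0.060627
  f(a) × f(c) < 0, new interval: [1.307500, 1.338750]

After 5 iteration(s), the approximation is c_5 = 1.338750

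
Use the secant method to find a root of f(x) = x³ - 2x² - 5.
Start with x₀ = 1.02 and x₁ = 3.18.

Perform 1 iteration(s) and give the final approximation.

f(x) = x³ - 2x² - 5
x₀ = 1.02, x₁ = 3.18

Secant formula: x_{n+1} = x_n - f(x_n)(x_n - x_{n-1})/(f(x_n) - f(x_{n-1}))

Iteration 1:
  f(1.020000) = -6.019592
  f(3.180000) = 6.932632
  x_2 = 3.180000 - 6.932632×(3.180000 - 1.020000)/(6.932632 - (-6.019592))
       = 2.023868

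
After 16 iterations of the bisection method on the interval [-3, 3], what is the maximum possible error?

Bisection error bound: |error| ≤ (b-a)/2^n
|error| ≤ (3 - (-3))/2^16 = 6/2^16
|error| ≤ 0.0000915527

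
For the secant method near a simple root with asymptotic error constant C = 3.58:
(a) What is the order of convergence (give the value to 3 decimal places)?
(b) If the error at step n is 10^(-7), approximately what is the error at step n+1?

(a) Secant method has superlinear convergence with order φ = (1+√5)/2 ≈ 1.618.
    This means |e_{n+1}| ≈ C|e_n|^1.618.

(b) With |e_n| = 10^(-7) and C = 3.58:
    |e_{n+1}| ≈ 3.58 × (10^(-7))^1.618 = 3.58 × 10^(-11.33)

(a) ≈ 1.618 (golden ratio); (b) |e_{n+1}| ≈ 1.689e-11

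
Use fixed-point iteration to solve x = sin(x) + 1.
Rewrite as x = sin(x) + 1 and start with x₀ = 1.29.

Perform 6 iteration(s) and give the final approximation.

Equation: x = sin(x) + 1
Fixed-point form: x = sin(x) + 1
x₀ = 1.29

x_1 = g(1.290000) = 1.960835
x_2 = g(1.960835) = 1.924894
x_3 = g(1.924894) = 1.937960
x_4 = g(1.937960) = 1.933349
x_5 = g(1.933349) = 1.934994
x_6 = g(1.934994) = 1.934410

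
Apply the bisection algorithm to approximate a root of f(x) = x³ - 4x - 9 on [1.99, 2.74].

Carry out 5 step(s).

f(x) = x³ - 4x - 9
Initial interval: [1.99, 2.74]

Iteration 1:
  c_1 = (1.990000 + 2.740000)/2 = 2.365000
  f(c_1) = f(2.365000) = -5.232023
  f(a) × f(c) ≥ 0, new interval: [2.365000, 2.740000]
Iteration 2:
  c_2 = (2.365000 + 2.740000)/2 = 2.552500
  f(c_2) = f(2.552500) = -2.579808
  f(a) × f(c) ≥ 0, new interval: [2.552500, 2.740000]
Iteration 3:
  c_3 = (2.552500 + 2.740000)/2 = 2.646250
  f(c_3) = f(2.646250) = -1.054266
  f(a) × f(c) ≥ 0, new interval: [2.646250, 2.740000]
Iteration 4:
  c_4 = (2.646250 + 2.740000)/2 = 2.693125
  f(c_4) = f(2.693125) = -0.239474
  f(a) × f(c) ≥ 0, new interval: [2.693125, 2.740000]
Iteration 5:
  c_5 = (2.693125 + 2.740000)/2 = 2.716563
  f(c_5) = f(2.716563) = 0.181198
  f(a) × f(c) < 0, new interval: [2.693125, 2.716563]

After 5 iteration(s), the approximation is c_5 = 2.716563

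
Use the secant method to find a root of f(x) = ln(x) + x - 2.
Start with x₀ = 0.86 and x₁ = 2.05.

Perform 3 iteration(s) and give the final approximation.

f(x) = ln(x) + x - 2
x₀ = 0.86, x₁ = 2.05

Secant formula: x_{n+1} = x_n - f(x_n)(x_n - x_{n-1})/(f(x_n) - f(x_{n-1}))

Iteration 1:
  f(0.860000) = -1.290823
  f(2.050000) = 0.767840
  x_2 = 2.050000 - 0.767840×(2.050000 - 0.860000)/(0.767840 - (-1.290823))
       = 1.606154
Iteration 2:
  f(2.050000) = 0.767840
  f(1.606154) = 0.079996
  x_3 = 1.606154 - 0.079996×(1.606154 - 2.050000)/(0.079996 - 0.767840)
       = 1.554535
Iteration 3:
  f(1.606154) = 0.079996
  f(1.554535) = -0.004289
  x_4 = 1.554535 - (-0.004289)×(1.554535 - 1.606154)/(-0.004289 - 0.079996)
       = 1.557161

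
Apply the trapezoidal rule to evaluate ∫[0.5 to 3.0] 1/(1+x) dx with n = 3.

f(x) = 1/(1+x)
a = 0.5, b = 3.0, n = 3
h = (b - a)/n = 0.833333

Trapezoidal rule: (h/2)[f(x₀) + 2f(x₁) + 2f(x₂) + ... + f(xₙ)]

x_0 = 0.5000, f(x_0) = 0.666667, coefficient = 1
x_1 = 1.3333, f(x_1) = 0.428571, coefficient = 2
x_2 = 2.1667, f(x_2) = 0.315789, coefficient = 2
x_3 = 3.0000, f(x_3) = 0.250000, coefficient = 1

I ≈ (0.833333/2) × 2.405388 = 1.002245
Exact value: 0.980829
Error: 0.021416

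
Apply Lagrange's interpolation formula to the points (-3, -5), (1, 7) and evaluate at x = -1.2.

Lagrange interpolation formula:
P(x) = Σ yᵢ × Lᵢ(x)
where Lᵢ(x) = Π_{j≠i} (x - xⱼ)/(xᵢ - xⱼ)

L_0(-1.2) = (-1.2 - 1)/(-3 - 1) = 0.550000
L_1(-1.2) = (-1.2 - (-3))/(1 - (-3)) = 0.450000

P(-1.2) = (-5)×L_0(-1.2) + 7×L_1(-1.2)
P(-1.2) = 0.400000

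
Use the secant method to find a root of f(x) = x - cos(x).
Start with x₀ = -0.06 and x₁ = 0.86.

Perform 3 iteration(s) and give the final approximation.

f(x) = x - cos(x)
x₀ = -0.06, x₁ = 0.86

Secant formula: x_{n+1} = x_n - f(x_n)(x_n - x_{n-1})/(f(x_n) - f(x_{n-1}))

Iteration 1:
  f(-0.060000) = -1.058201
  f(0.860000) = 0.207563
  x_2 = 0.860000 - 0.207563×(0.860000 - (-0.060000))/(0.207563 - (-1.058201))
       = 0.709136
Iteration 2:
  f(0.860000) = 0.207563
  f(0.709136) = -0.049788
  x_3 = 0.709136 - (-0.049788)×(0.709136 - 0.860000)/(-0.049788 - 0.207563)
       = 0.738323
Iteration 3:
  f(0.709136) = -0.049788
  f(0.738323) = -0.001275
  x_4 = 0.738323 - (-0.001275)×(0.738323 - 0.709136)/(-0.001275 - (-0.049788))
       = 0.739090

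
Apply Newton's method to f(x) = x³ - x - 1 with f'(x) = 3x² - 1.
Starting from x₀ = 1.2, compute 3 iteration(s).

f(x) = x³ - x - 1
f'(x) = 3x² - 1
x₀ = 1.2

Newton-Raphson formula: x_{n+1} = x_n - f(x_n)/f'(x_n)

Iteration 1:
  f(1.200000) = -0.472000
  f'(1.200000) = 3.320000
  x_1 = 1.200000 - (-0.472000)/3.320000 = 1.342169
Iteration 2:
  f(1.342169) = 0.075636
  f'(1.342169) = 4.404250
  x_2 = 1.342169 - 0.075636/4.404250 = 1.324995
Iteration 3:
  f(1.324995) = 0.001182
  f'(1.324995) = 4.266837
  x_3 = 1.324995 - 0.001182/4.266837 = 1.324718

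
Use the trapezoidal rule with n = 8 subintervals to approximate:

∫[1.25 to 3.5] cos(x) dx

f(x) = cos(x)
a = 1.25, b = 3.5, n = 8
h = (b - a)/n = 0.281250

Trapezoidal rule: (h/2)[f(x₀) + 2f(x₁) + 2f(x₂) + ... + f(xₙ)]

x_0 = 1.2500, f(x_0) = 0.315322, coefficient = 1
x_1 = 1.5312, f(x_1) = 0.039536, coefficient = 2
x_2 = 1.8125, f(x_2) = -0.239357, coefficient = 2
x_3 = 2.0938, f(x_3) = -0.499441, coefficient = 2
x_4 = 2.3750, f(x_4) = -0.720278, coefficient = 2
x_5 = 2.6562, f(x_5) = -0.884515, coefficient = 2
x_6 = 2.9375, f(x_6) = -0.979245, coefficient = 2
x_7 = 3.2188, f(x_7) = -0.997025, coefficient = 2
x_8 = 3.5000, f(x_8) = -0.936457, coefficient = 1

I ≈ (0.281250/2) × -9.181786 = -1.291189
Exact value: -1.299768
Error: 0.008579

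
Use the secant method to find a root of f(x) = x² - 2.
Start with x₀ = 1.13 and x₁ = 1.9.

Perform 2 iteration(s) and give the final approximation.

f(x) = x² - 2
x₀ = 1.13, x₁ = 1.9

Secant formula: x_{n+1} = x_n - f(x_n)(x_n - x_{n-1})/(f(x_n) - f(x_{n-1}))

Iteration 1:
  f(1.130000) = -0.723100
  f(1.900000) = 1.610000
  x_2 = 1.900000 - 1.610000×(1.900000 - 1.130000)/(1.610000 - (-0.723100))
       = 1.368647
Iteration 2:
  f(1.900000) = 1.610000
  f(1.368647) = -0.126806
  x_3 = 1.368647 - (-0.126806)×(1.368647 - 1.900000)/(-0.126806 - 1.610000)
       = 1.407441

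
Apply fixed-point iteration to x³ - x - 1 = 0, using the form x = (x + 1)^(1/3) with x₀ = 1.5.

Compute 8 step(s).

Equation: x³ - x - 1 = 0
Fixed-point form: x = (x + 1)^(1/3)
x₀ = 1.5

x_1 = g(1.500000) = 1.357209
x_2 = g(1.357209) = 1.330861
x_3 = g(1.330861) = 1.325884
x_4 = g(1.325884) = 1.324939
x_5 = g(1.324939) = 1.324760
x_6 = g(1.324760) = 1.324726
x_7 = g(1.324726) = 1.324719
x_8 = g(1.324719) = 1.324718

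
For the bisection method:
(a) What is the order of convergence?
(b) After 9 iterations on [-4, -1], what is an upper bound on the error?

(a) Bisection has linear (order 1) convergence; the error is halved each step.

(b) Error bound = (b-a)/2^n = (-1 - (-4))/2^{9}
    = 3/2^{9}

(a) 1 (linear); (b) error ≤ 5.86e-03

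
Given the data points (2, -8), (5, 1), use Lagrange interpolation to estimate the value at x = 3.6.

Lagrange interpolation formula:
P(x) = Σ yᵢ × Lᵢ(x)
where Lᵢ(x) = Π_{j≠i} (x - xⱼ)/(xᵢ - xⱼ)

L_0(3.6) = (3.6 - 5)/(2 - 5) = 0.466667
L_1(3.6) = (3.6 - 2)/(5 - 2) = 0.533333

P(3.6) = (-8)×L_0(3.6) + 1×L_1(3.6)
P(3.6) = -3.200000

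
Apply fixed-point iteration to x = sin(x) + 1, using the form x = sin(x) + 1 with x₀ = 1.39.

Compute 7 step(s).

Equation: x = sin(x) + 1
Fixed-point form: x = sin(x) + 1
x₀ = 1.39

x_1 = g(1.390000) = 1.983701
x_2 = g(1.983701) = 1.915959
x_3 = g(1.915959) = 1.941020
x_4 = g(1.941020) = 1.932246
x_5 = g(1.932246) = 1.935385
x_6 = g(1.935385) = 1.934270
x_7 = g(1.934270) = 1.934667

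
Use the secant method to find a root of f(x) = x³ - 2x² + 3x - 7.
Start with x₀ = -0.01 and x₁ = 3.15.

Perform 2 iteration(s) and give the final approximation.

f(x) = x³ - 2x² + 3x - 7
x₀ = -0.01, x₁ = 3.15

Secant formula: x_{n+1} = x_n - f(x_n)(x_n - x_{n-1})/(f(x_n) - f(x_{n-1}))

Iteration 1:
  f(-0.010000) = -7.030201
  f(3.150000) = 13.860875
  x_2 = 3.150000 - 13.860875×(3.150000 - (-0.010000))/(13.860875 - (-7.030201))
       = 1.053394
Iteration 2:
  f(3.150000) = 13.860875
  f(1.053394) = -4.890210
  x_3 = 1.053394 - (-4.890210)×(1.053394 - 3.150000)/(-4.890210 - 13.860875)
       = 1.600180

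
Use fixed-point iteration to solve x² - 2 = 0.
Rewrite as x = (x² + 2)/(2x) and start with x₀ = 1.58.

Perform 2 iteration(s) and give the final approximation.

Equation: x² - 2 = 0
Fixed-point form: x = (x² + 2)/(2x)
x₀ = 1.58

x_1 = g(1.580000) = 1.422911
x_2 = g(1.422911) = 1.414240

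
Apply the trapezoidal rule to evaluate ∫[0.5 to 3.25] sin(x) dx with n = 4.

f(x) = sin(x)
a = 0.5, b = 3.25, n = 4
h = (b - a)/n = 0.687500

Trapezoidal rule: (h/2)[f(x₀) + 2f(x₁) + 2f(x₂) + ... + f(xₙ)]

x_0 = 0.5000, f(x_0) = 0.479426, coefficient = 1
x_1 = 1.1875, f(x_1) = 0.927437, coefficient = 2
x_2 = 1.8750, f(x_2) = 0.954086, coefficient = 2
x_3 = 2.5625, f(x_3) = 0.547265, coefficient = 2
x_4 = 3.2500, f(x_4) = -0.108195, coefficient = 1

I ≈ (0.687500/2) × 5.228805 = 1.797402
Exact value: 1.871712
Error: 0.074310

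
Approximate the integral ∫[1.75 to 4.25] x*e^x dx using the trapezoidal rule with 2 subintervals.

f(x) = x*e^x
a = 1.75, b = 4.25, n = 2
h = (b - a)/n = 1.250000

Trapezoidal rule: (h/2)[f(x₀) + 2f(x₁) + 2f(x₂) + ... + f(xₙ)]

x_0 = 1.7500, f(x_0) = 10.070555, coefficient = 1
x_1 = 3.0000, f(x_1) = 60.256611, coefficient = 2
x_2 = 4.2500, f(x_2) = 297.948002, coefficient = 1

I ≈ (1.250000/2) × 428.531779 = 267.832362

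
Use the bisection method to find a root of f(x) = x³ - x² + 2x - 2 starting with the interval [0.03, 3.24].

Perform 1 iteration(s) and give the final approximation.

f(x) = x³ - x² + 2x - 2
Initial interval: [0.03, 3.24]

Iteration 1:
  c_1 = (0.030000 + 3.240000)/2 = 1.635000
  f(c_1) = f(1.635000) = 2.967498
  f(a) × f(c) < 0, new interval: [0.030000, 1.635000]

After 1 iteration(s), the approximation is c_1 = 1.635000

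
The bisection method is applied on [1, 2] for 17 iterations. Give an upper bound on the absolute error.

Bisection error bound: |error| ≤ (b-a)/2^n
|error| ≤ (2 - 1)/2^17 = 1/2^17
|error| ≤ 0.0000076294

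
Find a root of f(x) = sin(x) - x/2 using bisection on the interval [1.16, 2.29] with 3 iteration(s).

f(x) = sin(x) - x/2
Initial interval: [1.16, 2.29]

Iteration 1:
  c_1 = (1.160000 + 2.290000)/2 = 1.725000
  f(c_1) = f(1.725000) = 0.125634
  f(a) × f(c) ≥ 0, new interval: [1.725000, 2.290000]
Iteration 2:
  c_2 = (1.725000 + 2.290000)/2 = 2.007500
  f(c_2) = f(2.007500) = -0.097599
  f(a) × f(c) < 0, new interval: [1.725000, 2.007500]
Iteration 3:
  c_3 = (1.725000 + 2.007500)/2 = 1.866250
  f(c_3) = f(1.866250) = 0.023545
  f(a) × f(c) ≥ 0, new interval: [1.866250, 2.007500]

After 3 iteration(s), the approximation is c_3 = 1.866250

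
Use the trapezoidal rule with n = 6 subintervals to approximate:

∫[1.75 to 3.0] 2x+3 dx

f(x) = 2x+3
a = 1.75, b = 3.0, n = 6
h = (b - a)/n = 0.208333

Trapezoidal rule: (h/2)[f(x₀) + 2f(x₁) + 2f(x₂) + ... + f(xₙ)]

x_0 = 1.7500, f(x_0) = 6.500000, coefficient = 1
x_1 = 1.9583, f(x_1) = 6.916667, coefficient = 2
x_2 = 2.1667, f(x_2) = 7.333333, coefficient = 2
x_3 = 2.3750, f(x_3) = 7.750000, coefficient = 2
x_4 = 2.5833, f(x_4) = 8.166667, coefficient = 2
x_5 = 2.7917, f(x_5) = 8.583333, coefficient = 2
x_6 = 3.0000, f(x_6) = 9.000000, coefficient = 1

I ≈ (0.208333/2) × 93.000000 = 9.687500
Exact value: 9.687500
Error: 0.000000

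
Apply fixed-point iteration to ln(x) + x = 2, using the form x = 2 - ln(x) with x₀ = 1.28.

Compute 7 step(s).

Equation: ln(x) + x = 2
Fixed-point form: x = 2 - ln(x)
x₀ = 1.28

x_1 = g(1.280000) = 1.753140
x_2 = g(1.753140) = 1.438592
x_3 = g(1.438592) = 1.636335
x_4 = g(1.636335) = 1.507541
x_5 = g(1.507541) = 1.589520
x_6 = g(1.589520) = 1.536568
x_7 = g(1.536568) = 1.570449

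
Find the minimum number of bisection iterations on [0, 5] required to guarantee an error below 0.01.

We need (b-a)/2^n ≤ 0.01
(5 - 0)/2^n ≤ 0.01
5/2^n ≤ 0.01
2^n ≥ 500
n ≥ log₂(500) = 8.97
n ≥ 9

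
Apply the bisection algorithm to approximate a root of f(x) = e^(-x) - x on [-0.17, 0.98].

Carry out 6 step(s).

f(x) = e^(-x) - x
Initial interval: [-0.17, 0.98]

Iteration 1:
  c_1 = (-0.170000 + 0.980000)/2 = 0.405000
  f(c_1) = f(0.405000) = 0.261977
  f(a) × f(c) ≥ 0, new interval: [0.405000, 0.980000]
Iteration 2:
  c_2 = (0.405000 + 0.980000)/2 = 0.692500
  f(c_2) = f(0.692500) = -0.192176
  f(a) × f(c) < 0, new interval: [0.405000, 0.692500]
Iteration 3:
  c_3 = (0.405000 + 0.692500)/2 = 0.548750
  f(c_3) = f(0.548750) = 0.028921
  f(a) × f(c) ≥ 0, new interval: [0.548750, 0.692500]
Iteration 4:
  c_4 = (0.548750 + 0.692500)/2 = 0.620625
  f(c_4) = f(0.620625) = -0.083017
  f(a) × f(c) < 0, new interval: [0.548750, 0.620625]
Iteration 5:
  c_5 = (0.548750 + 0.620625)/2 = 0.584688
  f(c_5) = f(0.584688) = -0.027408
  f(a) × f(c) < 0, new interval: [0.548750, 0.584688]
Iteration 6:
  c_6 = (0.548750 + 0.584688)/2 = 0.566719
  f(c_6) = f(0.566719) = 0.000665
  f(a) × f(c) ≥ 0, new interval: [0.566719, 0.584688]

After 6 iteration(s), the approximation is c_6 = 0.566719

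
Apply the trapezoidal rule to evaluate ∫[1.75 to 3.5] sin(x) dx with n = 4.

f(x) = sin(x)
a = 1.75, b = 3.5, n = 4
h = (b - a)/n = 0.437500

Trapezoidal rule: (h/2)[f(x₀) + 2f(x₁) + 2f(x₂) + ... + f(xₙ)]

x_0 = 1.7500, f(x_0) = 0.983986, coefficient = 1
x_1 = 2.1875, f(x_1) = 0.815789, coefficient = 2
x_2 = 2.6250, f(x_2) = 0.493920, coefficient = 2
x_3 = 3.0625, f(x_3) = 0.079010, coefficient = 2
x_4 = 3.5000, f(x_4) = -0.350783, coefficient = 1

I ≈ (0.437500/2) × 3.410642 = 0.746078
Exact value: 0.758211
Error: 0.012133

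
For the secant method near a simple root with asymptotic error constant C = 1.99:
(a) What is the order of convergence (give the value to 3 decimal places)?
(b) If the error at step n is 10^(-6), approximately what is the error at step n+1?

(a) Secant method has superlinear convergence with order φ = (1+√5)/2 ≈ 1.618.
    This means |e_{n+1}| ≈ C|e_n|^1.618.

(b) With |e_n| = 10^(-6) and C = 1.99:
    |e_{n+1}| ≈ 1.99 × (10^(-6))^1.618 = 1.99 × 10^(-9.71)

(a) ≈ 1.618 (golden ratio); (b) |e_{n+1}| ≈ 3.896e-10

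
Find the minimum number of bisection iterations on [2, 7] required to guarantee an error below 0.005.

We need (b-a)/2^n ≤ 0.005
(7 - 2)/2^n ≤ 0.005
5/2^n ≤ 0.005
2^n ≥ 1000
n ≥ log₂(1000) = 9.97
n ≥ 10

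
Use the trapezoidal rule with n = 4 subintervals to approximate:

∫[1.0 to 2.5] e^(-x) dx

f(x) = e^(-x)
a = 1.0, b = 2.5, n = 4
h = (b - a)/n = 0.375000

Trapezoidal rule: (h/2)[f(x₀) + 2f(x₁) + 2f(x₂) + ... + f(xₙ)]

x_0 = 1.0000, f(x_0) = 0.367879, coefficient = 1
x_1 = 1.3750, f(x_1) = 0.252840, coefficient = 2
x_2 = 1.7500, f(x_2) = 0.173774, coefficient = 2
x_3 = 2.1250, f(x_3) = 0.119433, coefficient = 2
x_4 = 2.5000, f(x_4) = 0.082085, coefficient = 1

I ≈ (0.375000/2) × 1.542057 = 0.289136
Exact value: 0.285794
Error: 0.003341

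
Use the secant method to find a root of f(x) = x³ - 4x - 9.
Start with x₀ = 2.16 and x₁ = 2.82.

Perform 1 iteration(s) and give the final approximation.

f(x) = x³ - 4x - 9
x₀ = 2.16, x₁ = 2.82

Secant formula: x_{n+1} = x_n - f(x_n)(x_n - x_{n-1})/(f(x_n) - f(x_{n-1}))

Iteration 1:
  f(2.160000) = -7.562304
  f(2.820000) = 2.145768
  x_2 = 2.820000 - 2.145768×(2.820000 - 2.160000)/(2.145768 - (-7.562304))
       = 2.674121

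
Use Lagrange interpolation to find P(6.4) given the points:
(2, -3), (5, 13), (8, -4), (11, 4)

Lagrange interpolation formula:
P(x) = Σ yᵢ × Lᵢ(x)
where Lᵢ(x) = Π_{j≠i} (x - xⱼ)/(xᵢ - xⱼ)

L_0(6.4) = (6.4 - 5)/(2 - 5) × (6.4 - 8)/(2 - 8) × (6.4 - 11)/(2 - 11) = -0.063605
L_1(6.4) = (6.4 - 2)/(5 - 2) × (6.4 - 8)/(5 - 8) × (6.4 - 11)/(5 - 11) = 0.599704
L_2(6.4) = (6.4 - 2)/(8 - 2) × (6.4 - 5)/(8 - 5) × (6.4 - 11)/(8 - 11) = 0.524741
L_3(6.4) = (6.4 - 2)/(11 - 2) × (6.4 - 5)/(11 - 5) × (6.4 - 8)/(11 - 8) = -0.060840

P(6.4) = (-3)×L_0(6.4) + 13×L_1(6.4) + (-4)×L_2(6.4) + 4×L_3(6.4)
P(6.4) = 5.644642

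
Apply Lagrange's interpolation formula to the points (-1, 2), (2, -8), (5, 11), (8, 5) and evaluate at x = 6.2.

Lagrange interpolation formula:
P(x) = Σ yᵢ × Lᵢ(x)
where Lᵢ(x) = Π_{j≠i} (x - xⱼ)/(xᵢ - xⱼ)

L_0(6.2) = (6.2 - 2)/(-1 - 2) × (6.2 - 5)/(-1 - 5) × (6.2 - 8)/(-1 - 8) = 0.056000
L_1(6.2) = (6.2 - (-1))/(2 - (-1)) × (6.2 - 5)/(2 - 5) × (6.2 - 8)/(2 - 8) = -0.288000
L_2(6.2) = (6.2 - (-1))/(5 - (-1)) × (6.2 - 2)/(5 - 2) × (6.2 - 8)/(5 - 8) = 1.008000
L_3(6.2) = (6.2 - (-1))/(8 - (-1)) × (6.2 - 2)/(8 - 2) × (6.2 - 5)/(8 - 5) = 0.224000

P(6.2) = 2×L_0(6.2) + (-8)×L_1(6.2) + 11×L_2(6.2) + 5×L_3(6.2)
P(6.2) = 14.624000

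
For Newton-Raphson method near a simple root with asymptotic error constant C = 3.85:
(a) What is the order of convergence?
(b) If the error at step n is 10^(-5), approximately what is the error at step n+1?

(a) Newton-Raphson has quadratic (order 2) convergence near simple roots.
    This means |e_{n+1}| ≈ C|e_n|².

(b) With |e_n| = 10^(-5) and C = 3.85:
    |e_{n+1}| ≈ 3.85 × (10^(-5))² = 3.85 × 10^(-10)

(a) 2 (quadratic); (b) |e_{n+1}| ≈ 3.850e-10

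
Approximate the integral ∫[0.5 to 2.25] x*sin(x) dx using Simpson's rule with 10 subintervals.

f(x) = x*sin(x)
a = 0.5, b = 2.25, n = 10
h = (b - a)/n = 0.175000

Simpson's rule: (h/3)[f(x₀) + 4f(x₁) + 2f(x₂) + ... + f(xₙ)]

x_0 = 0.5000, f(x_0) = 0.239713, coefficient = 1
x_1 = 0.6750, f(x_1) = 0.421806, coefficient = 4
x_2 = 0.8500, f(x_2) = 0.638588, coefficient = 2
x_3 = 1.0250, f(x_3) = 0.876082, coefficient = 4
x_4 = 1.2000, f(x_4) = 1.118447, coefficient = 2
x_5 = 1.3750, f(x_5) = 1.348728, coefficient = 4
x_6 = 1.5500, f(x_6) = 1.549665, coefficient = 2
x_7 = 1.7250, f(x_7) = 1.704531, coefficient = 4
x_8 = 1.9000, f(x_8) = 1.797970, coefficient = 2
x_9 = 2.0750, f(x_9) = 1.816786, coefficient = 4
x_10 = 2.2500, f(x_10) = 1.750665, coefficient = 1

I ≈ (0.175000/3) × 36.871450 = 2.150835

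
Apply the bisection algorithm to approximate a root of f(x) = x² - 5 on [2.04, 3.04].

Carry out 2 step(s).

f(x) = x² - 5
Initial interval: [2.04, 3.04]

Iteration 1:
  c_1 = (2.040000 + 3.040000)/2 = 2.540000
  f(c_1) = f(2.540000) = 1.451600
  f(a) × f(c) < 0, new interval: [2.040000, 2.540000]
Iteration 2:
  c_2 = (2.040000 + 2.540000)/2 = 2.290000
  f(c_2) = f(2.290000) = 0.244100
  f(a) × f(c) < 0, new interval: [2.040000, 2.290000]

After 2 iteration(s), the approximation is c_2 = 2.290000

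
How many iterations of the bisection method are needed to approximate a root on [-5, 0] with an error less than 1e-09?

We need (b-a)/2^n ≤ 1e-09
(0 - (-5))/2^n ≤ 1e-09
5/2^n ≤ 1e-09
2^n ≥ 5000000000
n ≥ log₂(5000000000) = 32.22
n ≥ 33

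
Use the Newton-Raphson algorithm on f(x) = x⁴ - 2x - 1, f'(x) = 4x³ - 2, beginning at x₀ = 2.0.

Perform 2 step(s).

f(x) = x⁴ - 2x - 1
f'(x) = 4x³ - 2
x₀ = 2.0

Newton-Raphson formula: x_{n+1} = x_n - f(x_n)/f'(x_n)

Iteration 1:
  f(2.000000) = 11.000000
  f'(2.000000) = 30.000000
  x_1 = 2.000000 - 11.000000/30.000000 = 1.633333
Iteration 2:
  f(1.633333) = 2.850372
  f'(1.633333) = 15.429481
  x_2 = 1.633333 - 2.850372/15.429481 = 1.448598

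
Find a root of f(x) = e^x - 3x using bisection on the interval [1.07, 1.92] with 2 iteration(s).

f(x) = e^x - 3x
Initial interval: [1.07, 1.92]

Iteration 1:
  c_1 = (1.070000 + 1.920000)/2 = 1.495000
  f(c_1) = f(1.495000) = -0.025663
  f(a) × f(c) ≥ 0, new interval: [1.495000, 1.920000]
Iteration 2:
  c_2 = (1.495000 + 1.920000)/2 = 1.707500
  f(c_2) = f(1.707500) = 0.392656
  f(a) × f(c) < 0, new interval: [1.495000, 1.707500]

After 2 iteration(s), the approximation is c_2 = 1.707500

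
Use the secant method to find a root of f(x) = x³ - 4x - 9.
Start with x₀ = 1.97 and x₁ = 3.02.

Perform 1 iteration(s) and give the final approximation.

f(x) = x³ - 4x - 9
x₀ = 1.97, x₁ = 3.02

Secant formula: x_{n+1} = x_n - f(x_n)(x_n - x_{n-1})/(f(x_n) - f(x_{n-1}))

Iteration 1:
  f(1.970000) = -9.234627
  f(3.020000) = 6.463608
  x_2 = 3.020000 - 6.463608×(3.020000 - 1.970000)/(6.463608 - (-9.234627))
       = 2.587672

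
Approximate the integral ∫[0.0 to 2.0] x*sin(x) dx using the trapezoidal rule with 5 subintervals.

f(x) = x*sin(x)
a = 0.0, b = 2.0, n = 5
h = (b - a)/n = 0.400000

Trapezoidal rule: (h/2)[f(x₀) + 2f(x₁) + 2f(x₂) + ... + f(xₙ)]

x_0 = 0.0000, f(x_0) = 0.000000, coefficient = 1
x_1 = 0.4000, f(x_1) = 0.155767, coefficient = 2
x_2 = 0.8000, f(x_2) = 0.573885, coefficient = 2
x_3 = 1.2000, f(x_3) = 1.118447, coefficient = 2
x_4 = 1.6000, f(x_4) = 1.599318, coefficient = 2
x_5 = 2.0000, f(x_5) = 1.818595, coefficient = 1

I ≈ (0.400000/2) × 8.713429 = 1.742686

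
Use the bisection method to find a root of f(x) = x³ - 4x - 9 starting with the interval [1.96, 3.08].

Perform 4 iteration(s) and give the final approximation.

f(x) = x³ - 4x - 9
Initial interval: [1.96, 3.08]

Iteration 1:
  c_1 = (1.960000 + 3.080000)/2 = 2.520000
  f(c_1) = f(2.520000) = -3.076992
  f(a) × f(c) ≥ 0, new interval: [2.520000, 3.080000]
Iteration 2:
  c_2 = (2.520000 + 3.080000)/2 = 2.800000
  f(c_2) = f(2.800000) = 1.752000
  f(a) × f(c) < 0, new interval: [2.520000, 2.800000]
Iteration 3:
  c_3 = (2.520000 + 2.800000)/2 = 2.660000
  f(c_3) = f(2.660000) = -0.818904
  f(a) × f(c) ≥ 0, new interval: [2.660000, 2.800000]
Iteration 4:
  c_4 = (2.660000 + 2.800000)/2 = 2.730000
  f(c_4) = f(2.730000) = 0.426417
  f(a) × f(c) < 0, new interval: [2.660000, 2.730000]

After 4 iteration(s), the approximation is c_4 = 2.730000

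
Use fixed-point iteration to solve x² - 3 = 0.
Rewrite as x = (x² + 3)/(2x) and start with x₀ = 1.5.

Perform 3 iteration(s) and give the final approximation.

Equation: x² - 3 = 0
Fixed-point form: x = (x² + 3)/(2x)
x₀ = 1.5

x_1 = g(1.500000) = 1.750000
x_2 = g(1.750000) = 1.732143
x_3 = g(1.732143) = 1.732051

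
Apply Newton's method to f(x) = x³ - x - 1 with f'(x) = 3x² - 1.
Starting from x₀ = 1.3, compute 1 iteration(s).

f(x) = x³ - x - 1
f'(x) = 3x² - 1
x₀ = 1.3

Newton-Raphson formula: x_{n+1} = x_n - f(x_n)/f'(x_n)

Iteration 1:
  f(1.300000) = -0.103000
  f'(1.300000) = 4.070000
  x_1 = 1.300000 - (-0.103000)/4.070000 = 1.325307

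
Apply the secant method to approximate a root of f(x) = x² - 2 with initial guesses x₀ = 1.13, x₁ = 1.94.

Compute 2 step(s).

f(x) = x² - 2
x₀ = 1.13, x₁ = 1.94

Secant formula: x_{n+1} = x_n - f(x_n)(x_n - x_{n-1})/(f(x_n) - f(x_{n-1}))

Iteration 1:
  f(1.130000) = -0.723100
  f(1.940000) = 1.763600
  x_2 = 1.940000 - 1.763600×(1.940000 - 1.130000)/(1.763600 - (-0.723100))
       = 1.365537
Iteration 2:
  f(1.940000) = 1.763600
  f(1.365537) = -0.135307
  x_3 = 1.365537 - (-0.135307)×(1.365537 - 1.940000)/(-0.135307 - 1.763600)
       = 1.406471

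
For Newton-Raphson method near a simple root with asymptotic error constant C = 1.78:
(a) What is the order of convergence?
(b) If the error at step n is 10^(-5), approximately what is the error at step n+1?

(a) Newton-Raphson has quadratic (order 2) convergence near simple roots.
    This means |e_{n+1}| ≈ C|e_n|².

(b) With |e_n| = 10^(-5) and C = 1.78:
    |e_{n+1}| ≈ 1.78 × (10^(-5))² = 1.78 × 10^(-10)

(a) 2 (quadratic); (b) |e_{n+1}| ≈ 1.780e-10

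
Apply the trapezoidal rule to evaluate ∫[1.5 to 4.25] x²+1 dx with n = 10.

f(x) = x²+1
a = 1.5, b = 4.25, n = 10
h = (b - a)/n = 0.275000

Trapezoidal rule: (h/2)[f(x₀) + 2f(x₁) + 2f(x₂) + ... + f(xₙ)]

x_0 = 1.5000, f(x_0) = 3.250000, coefficient = 1
x_1 = 1.7750, f(x_1) = 4.150625, coefficient = 2
x_2 = 2.0500, f(x_2) = 5.202500, coefficient = 2
x_3 = 2.3250, f(x_3) = 6.405625, coefficient = 2
x_4 = 2.6000, f(x_4) = 7.760000, coefficient = 2
x_5 = 2.8750, f(x_5) = 9.265625, coefficient = 2
x_6 = 3.1500, f(x_6) = 10.922500, coefficient = 2
x_7 = 3.4250, f(x_7) = 12.730625, coefficient = 2
x_8 = 3.7000, f(x_8) = 14.690000, coefficient = 2
x_9 = 3.9750, f(x_9) = 16.800625, coefficient = 2
x_10 = 4.2500, f(x_10) = 19.062500, coefficient = 1

I ≈ (0.275000/2) × 198.168750 = 27.248203
Exact value: 27.213542
Error: 0.034661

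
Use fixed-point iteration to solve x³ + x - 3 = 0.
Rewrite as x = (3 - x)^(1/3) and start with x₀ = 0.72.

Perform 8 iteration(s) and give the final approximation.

Equation: x³ + x - 3 = 0
Fixed-point form: x = (3 - x)^(1/3)
x₀ = 0.72

x_1 = g(0.720000) = 1.316169
x_2 = g(1.316169) = 1.189687
x_3 = g(1.189687) = 1.218759
x_4 = g(1.218759) = 1.212200
x_5 = g(1.212200) = 1.213686
x_6 = g(1.213686) = 1.213350
x_7 = g(1.213350) = 1.213426
x_8 = g(1.213426) = 1.213408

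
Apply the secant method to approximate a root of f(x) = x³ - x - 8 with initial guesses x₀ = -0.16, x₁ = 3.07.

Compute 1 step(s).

f(x) = x³ - x - 8
x₀ = -0.16, x₁ = 3.07

Secant formula: x_{n+1} = x_n - f(x_n)(x_n - x_{n-1})/(f(x_n) - f(x_{n-1}))

Iteration 1:
  f(-0.160000) = -7.844096
  f(3.070000) = 17.864443
  x_2 = 3.070000 - 17.864443×(3.070000 - (-0.160000))/(17.864443 - (-7.844096))
       = 0.825526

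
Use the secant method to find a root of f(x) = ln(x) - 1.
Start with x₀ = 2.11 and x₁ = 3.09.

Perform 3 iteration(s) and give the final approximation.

f(x) = ln(x) - 1
x₀ = 2.11, x₁ = 3.09

Secant formula: x_{n+1} = x_n - f(x_n)(x_n - x_{n-1})/(f(x_n) - f(x_{n-1}))

Iteration 1:
  f(2.110000) = -0.253312
  f(3.090000) = 0.128171
  x_2 = 3.090000 - 0.128171×(3.090000 - 2.110000)/(0.128171 - (-0.253312))
       = 2.760739
Iteration 2:
  f(3.090000) = 0.128171
  f(2.760739) = 0.015498
  x_3 = 2.760739 - 0.015498×(2.760739 - 3.090000)/(0.015498 - 0.128171)
       = 2.715448
Iteration 3:
  f(2.760739) = 0.015498
  f(2.715448) = -0.001043
  x_4 = 2.715448 - (-0.001043)×(2.715448 - 2.760739)/(-0.001043 - 0.015498)
       = 2.718304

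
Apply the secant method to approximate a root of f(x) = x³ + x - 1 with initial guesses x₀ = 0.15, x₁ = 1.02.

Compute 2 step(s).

f(x) = x³ + x - 1
x₀ = 0.15, x₁ = 1.02

Secant formula: x_{n+1} = x_n - f(x_n)(x_n - x_{n-1})/(f(x_n) - f(x_{n-1}))

Iteration 1:
  f(0.150000) = -0.846625
  f(1.020000) = 1.081208
  x_2 = 1.020000 - 1.081208×(1.020000 - 0.150000)/(1.081208 - (-0.846625))
       = 0.532068
Iteration 2:
  f(1.020000) = 1.081208
  f(0.532068) = -0.317305
  x_3 = 0.532068 - (-0.317305)×(0.532068 - 1.020000)/(-0.317305 - 1.081208)
       = 0.642774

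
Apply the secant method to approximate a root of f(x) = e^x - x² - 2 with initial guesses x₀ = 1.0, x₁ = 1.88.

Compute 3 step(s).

f(x) = e^x - x² - 2
x₀ = 1.0, x₁ = 1.88

Secant formula: x_{n+1} = x_n - f(x_n)(x_n - x_{n-1})/(f(x_n) - f(x_{n-1}))

Iteration 1:
  f(1.000000) = -0.281718
  f(1.880000) = 1.019105
  x_2 = 1.880000 - 1.019105×(1.880000 - 1.000000)/(1.019105 - (-0.281718))
       = 1.190581
Iteration 2:
  f(1.880000) = 1.019105
  f(1.190581) = -0.128492
  x_3 = 1.190581 - (-0.128492)×(1.190581 - 1.880000)/(-0.128492 - 1.019105)
       = 1.267772
Iteration 3:
  f(1.190581) = -0.128492
  f(1.267772) = -0.054318
  x_4 = 1.267772 - (-0.054318)×(1.267772 - 1.190581)/(-0.054318 - (-0.128492))
       = 1.324300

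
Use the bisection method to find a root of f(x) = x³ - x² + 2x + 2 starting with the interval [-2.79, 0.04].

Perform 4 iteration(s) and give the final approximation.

f(x) = x³ - x² + 2x + 2
Initial interval: [-2.79, 0.04]

Iteration 1:
  c_1 = (-2.790000 + 0.040000)/2 = -1.375000
  f(c_1) = f(-1.375000) = -5.240234
  f(a) × f(c) ≥ 0, new interval: [-1.375000, 0.040000]
Iteration 2:
  c_2 = (-1.375000 + 0.040000)/2 = -0.667500
  f(c_2) = f(-0.667500) = -0.077965
  f(a) × f(c) ≥ 0, new interval: [-0.667500, 0.040000]
Iteration 3:
  c_3 = (-0.667500 + 0.040000)/2 = -0.313750
  f(c_3) = f(-0.313750) = 1.243176
  f(a) × f(c) < 0, new interval: [-0.667500, -0.313750]
Iteration 4:
  c_4 = (-0.667500 + (-0.313750))/2 = -0.490625
  f(c_4) = f(-0.490625) = 0.659937
  f(a) × f(c) < 0, new interval: [-0.667500, -0.490625]

After 4 iteration(s), the approximation is c_4 = -0.490625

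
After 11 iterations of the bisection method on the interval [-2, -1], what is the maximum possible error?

Bisection error bound: |error| ≤ (b-a)/2^n
|error| ≤ (-1 - (-2))/2^11 = 1/2^11
|error| ≤ 0.0004882812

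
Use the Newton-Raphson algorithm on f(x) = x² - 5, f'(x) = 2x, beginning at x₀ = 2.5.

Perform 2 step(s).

f(x) = x² - 5
f'(x) = 2x
x₀ = 2.5

Newton-Raphson formula: x_{n+1} = x_n - f(x_n)/f'(x_n)

Iteration 1:
  f(2.500000) = 1.250000
  f'(2.500000) = 5.000000
  x_1 = 2.500000 - 1.250000/5.000000 = 2.250000
Iteration 2:
  f(2.250000) = 0.062500
  f'(2.250000) = 4.500000
  x_2 = 2.250000 - 0.062500/4.500000 = 2.236111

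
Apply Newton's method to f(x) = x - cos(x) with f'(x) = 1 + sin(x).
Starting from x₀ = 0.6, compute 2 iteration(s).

f(x) = x - cos(x)
f'(x) = 1 + sin(x)
x₀ = 0.6

Newton-Raphson formula: x_{n+1} = x_n - f(x_n)/f'(x_n)

Iteration 1:
  f(0.600000) = -0.225336
  f'(0.600000) = 1.564642
  x_1 = 0.600000 - (-0.225336)/1.564642 = 0.744017
Iteration 2:
  f(0.744017) = 0.008264
  f'(0.744017) = 1.677249
  x_2 = 0.744017 - 0.008264/1.677249 = 0.739090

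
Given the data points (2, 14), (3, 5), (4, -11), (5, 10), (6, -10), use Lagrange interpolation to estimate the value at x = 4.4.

Lagrange interpolation formula:
P(x) = Σ yᵢ × Lᵢ(x)
where Lᵢ(x) = Π_{j≠i} (x - xⱼ)/(xᵢ - xⱼ)

L_0(4.4) = (4.4 - 3)/(2 - 3) × (4.4 - 4)/(2 - 4) × (4.4 - 5)/(2 - 5) × (4.4 - 6)/(2 - 6) = 0.022400
L_1(4.4) = (4.4 - 2)/(3 - 2) × (4.4 - 4)/(3 - 4) × (4.4 - 5)/(3 - 5) × (4.4 - 6)/(3 - 6) = -0.153600
L_2(4.4) = (4.4 - 2)/(4 - 2) × (4.4 - 3)/(4 - 3) × (4.4 - 5)/(4 - 5) × (4.4 - 6)/(4 - 6) = 0.806400
L_3(4.4) = (4.4 - 2)/(5 - 2) × (4.4 - 3)/(5 - 3) × (4.4 - 4)/(5 - 4) × (4.4 - 6)/(5 - 6) = 0.358400
L_4(4.4) = (4.4 - 2)/(6 - 2) × (4.4 - 3)/(6 - 3) × (4.4 - 4)/(6 - 4) × (4.4 - 5)/(6 - 5) = -0.033600

P(4.4) = 14×L_0(4.4) + 5×L_1(4.4) + (-11)×L_2(4.4) + 10×L_3(4.4) + (-10)×L_4(4.4)
P(4.4) = -5.404800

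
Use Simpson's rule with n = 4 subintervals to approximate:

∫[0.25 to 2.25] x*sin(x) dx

f(x) = x*sin(x)
a = 0.25, b = 2.25, n = 4
h = (b - a)/n = 0.500000

Simpson's rule: (h/3)[f(x₀) + 4f(x₁) + 2f(x₂) + ... + f(xₙ)]

x_0 = 0.2500, f(x_0) = 0.061851, coefficient = 1
x_1 = 0.7500, f(x_1) = 0.511229, coefficient = 4
x_2 = 1.2500, f(x_2) = 1.186231, coefficient = 2
x_3 = 1.7500, f(x_3) = 1.721975, coefficient = 4
x_4 = 2.2500, f(x_4) = 1.750665, coefficient = 1

I ≈ (0.500000/3) × 13.117795 = 2.186299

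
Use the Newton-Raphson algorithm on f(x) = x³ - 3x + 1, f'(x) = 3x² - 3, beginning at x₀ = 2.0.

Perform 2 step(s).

f(x) = x³ - 3x + 1
f'(x) = 3x² - 3
x₀ = 2.0

Newton-Raphson formula: x_{n+1} = x_n - f(x_n)/f'(x_n)

Iteration 1:
  f(2.000000) = 3.000000
  f'(2.000000) = 9.000000
  x_1 = 2.000000 - 3.000000/9.000000 = 1.666667
Iteration 2:
  f(1.666667) = 0.629630
  f'(1.666667) = 5.333333
  x_2 = 1.666667 - 0.629630/5.333333 = 1.548611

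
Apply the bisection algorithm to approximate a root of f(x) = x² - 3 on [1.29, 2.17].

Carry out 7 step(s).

f(x) = x² - 3
Initial interval: [1.29, 2.17]

Iteration 1:
  c_1 = (1.290000 + 2.170000)/2 = 1.730000
  f(c_1) = f(1.730000) = -0.007100
  f(a) × f(c) ≥ 0, new interval: [1.730000, 2.170000]
Iteration 2:
  c_2 = (1.730000 + 2.170000)/2 = 1.950000
  f(c_2) = f(1.950000) = 0.802500
  f(a) × f(c) < 0, new interval: [1.730000, 1.950000]
Iteration 3:
  c_3 = (1.730000 + 1.950000)/2 = 1.840000
  f(c_3) = f(1.840000) = 0.385600
  f(a) × f(c) < 0, new interval: [1.730000, 1.840000]
Iteration 4:
  c_4 = (1.730000 + 1.840000)/2 = 1.785000
  f(c_4) = f(1.785000) = 0.186225
  f(a) × f(c) < 0, new interval: [1.730000, 1.785000]
Iteration 5:
  c_5 = (1.730000 + 1.785000)/2 = 1.757500
  f(c_5) = f(1.757500) = 0.088806
  f(a) × f(c) < 0, new interval: [1.730000, 1.757500]
Iteration 6:
  c_6 = (1.730000 + 1.757500)/2 = 1.743750
  f(c_6) = f(1.743750) = 0.040664
  f(a) × f(c) < 0, new interval: [1.730000, 1.743750]
Iteration 7:
  c_7 = (1.730000 + 1.743750)/2 = 1.736875
  f(c_7) = f(1.736875) = 0.016735
  f(a) × f(c) < 0, new interval: [1.730000, 1.736875]

After 7 iteration(s), the approximation is c_7 = 1.736875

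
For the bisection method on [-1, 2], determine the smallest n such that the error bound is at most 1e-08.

We need (b-a)/2^n ≤ 1e-08
(2 - (-1))/2^n ≤ 1e-08
3/2^n ≤ 1e-08
2^n ≥ 300000000
n ≥ log₂(300000000) = 28.16
n ≥ 29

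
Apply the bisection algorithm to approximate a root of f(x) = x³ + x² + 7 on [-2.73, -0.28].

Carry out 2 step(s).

f(x) = x³ + x² + 7
Initial interval: [-2.73, -0.28]

Iteration 1:
  c_1 = (-2.730000 + (-0.280000))/2 = -1.505000
  f(c_1) = f(-1.505000) = 5.856162
  f(a) × f(c) < 0, new interval: [-2.730000, -1.505000]
Iteration 2:
  c_2 = (-2.730000 + (-1.505000))/2 = -2.117500
  f(c_2) = f(-2.117500) = 1.989347
  f(a) × f(c) < 0, new interval: [-2.730000, -2.117500]

After 2 iteration(s), the approximation is c_2 = -2.117500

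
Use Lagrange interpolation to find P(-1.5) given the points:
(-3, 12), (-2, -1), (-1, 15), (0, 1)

Lagrange interpolation formula:
P(x) = Σ yᵢ × Lᵢ(x)
where Lᵢ(x) = Π_{j≠i} (x - xⱼ)/(xᵢ - xⱼ)

L_0(-1.5) = (-1.5 - (-2))/(-3 - (-2)) × (-1.5 - (-1))/(-3 - (-1)) × (-1.5 - 0)/(-3 - 0) = -0.062500
L_1(-1.5) = (-1.5 - (-3))/(-2 - (-3)) × (-1.5 - (-1))/(-2 - (-1)) × (-1.5 - 0)/(-2 - 0) = 0.562500
L_2(-1.5) = (-1.5 - (-3))/(-1 - (-3)) × (-1.5 - (-2))/(-1 - (-2)) × (-1.5 - 0)/(-1 - 0) = 0.562500
L_3(-1.5) = (-1.5 - (-3))/(0 - (-3)) × (-1.5 - (-2))/(0 - (-2)) × (-1.5 - (-1))/(0 - (-1)) = -0.062500

P(-1.5) = 12×L_0(-1.5) + (-1)×L_1(-1.5) + 15×L_2(-1.5) + 1×L_3(-1.5)
P(-1.5) = 7.062500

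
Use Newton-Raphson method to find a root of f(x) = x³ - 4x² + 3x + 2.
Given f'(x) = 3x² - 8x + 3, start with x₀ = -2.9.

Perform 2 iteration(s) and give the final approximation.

f(x) = x³ - 4x² + 3x + 2
f'(x) = 3x² - 8x + 3
x₀ = -2.9

Newton-Raphson formula: x_{n+1} = x_n - f(x_n)/f'(x_n)

Iteration 1:
  f(-2.900000) = -64.729000
  f'(-2.900000) = 51.430000
  x_1 = -2.900000 - (-64.729000)/51.430000 = -1.641416
Iteration 2:
  f(-1.641416) = -18.123602
  f'(-1.641416) = 24.214059
  x_2 = -1.641416 - (-18.123602)/24.214059 = -0.892941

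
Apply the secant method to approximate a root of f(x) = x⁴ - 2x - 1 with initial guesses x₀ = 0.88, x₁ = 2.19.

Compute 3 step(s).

f(x) = x⁴ - 2x - 1
x₀ = 0.88, x₁ = 2.19

Secant formula: x_{n+1} = x_n - f(x_n)(x_n - x_{n-1})/(f(x_n) - f(x_{n-1}))

Iteration 1:
  f(0.880000) = -2.160305
  f(2.190000) = 17.622575
  x_2 = 2.190000 - 17.622575×(2.190000 - 0.880000)/(17.622575 - (-2.160305))
       = 1.023053
Iteration 2:
  f(2.190000) = 17.622575
  f(1.023053) = -1.950656
  x_3 = 1.023053 - (-1.950656)×(1.023053 - 2.190000)/(-1.950656 - 17.622575)
       = 1.139350
Iteration 3:
  f(1.023053) = -1.950656
  f(1.139350) = -1.593588
  x_4 = 1.139350 - (-1.593588)×(1.139350 - 1.023053)/(-1.593588 - (-1.950656))
       = 1.658382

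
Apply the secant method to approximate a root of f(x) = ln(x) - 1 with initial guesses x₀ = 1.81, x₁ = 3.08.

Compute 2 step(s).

f(x) = ln(x) - 1
x₀ = 1.81, x₁ = 3.08

Secant formula: x_{n+1} = x_n - f(x_n)(x_n - x_{n-1})/(f(x_n) - f(x_{n-1}))

Iteration 1:
  f(1.810000) = -0.406673
  f(3.080000) = 0.124930
  x_2 = 3.080000 - 0.124930×(3.080000 - 1.810000)/(0.124930 - (-0.406673))
       = 2.781543
Iteration 2:
  f(3.080000) = 0.124930
  f(2.781543) = 0.023006
  x_3 = 2.781543 - 0.023006×(2.781543 - 3.080000)/(0.023006 - 0.124930)
       = 2.714177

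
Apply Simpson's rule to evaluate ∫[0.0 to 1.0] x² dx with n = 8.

f(x) = x²
a = 0.0, b = 1.0, n = 8
h = (b - a)/n = 0.125000

Simpson's rule: (h/3)[f(x₀) + 4f(x₁) + 2f(x₂) + ... + f(xₙ)]

x_0 = 0.0000, f(x_0) = 0.000000, coefficient = 1
x_1 = 0.1250, f(x_1) = 0.015625, coefficient = 4
x_2 = 0.2500, f(x_2) = 0.062500, coefficient = 2
x_3 = 0.3750, f(x_3) = 0.140625, coefficient = 4
x_4 = 0.5000, f(x_4) = 0.250000, coefficient = 2
x_5 = 0.6250, f(x_5) = 0.390625, coefficient = 4
x_6 = 0.7500, f(x_6) = 0.562500, coefficient = 2
x_7 = 0.8750, f(x_7) = 0.765625, coefficient = 4
x_8 = 1.0000, f(x_8) = 1.000000, coefficient = 1

I ≈ (0.125000/3) × 8.000000 = 0.333333
Exact value: 0.333333
Error: 0.000000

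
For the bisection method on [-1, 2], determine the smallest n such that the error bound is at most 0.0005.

We need (b-a)/2^n ≤ 0.0005
(2 - (-1))/2^n ≤ 0.0005
3/2^n ≤ 0.0005
2^n ≥ 6000
n ≥ log₂(6000) = 12.55
n ≥ 13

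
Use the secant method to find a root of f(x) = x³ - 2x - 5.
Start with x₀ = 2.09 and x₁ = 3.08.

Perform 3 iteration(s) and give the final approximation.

f(x) = x³ - 2x - 5
x₀ = 2.09, x₁ = 3.08

Secant formula: x_{n+1} = x_n - f(x_n)(x_n - x_{n-1})/(f(x_n) - f(x_{n-1}))

Iteration 1:
  f(2.090000) = -0.050671
  f(3.080000) = 18.058112
  x_2 = 3.080000 - 18.058112×(3.080000 - 2.090000)/(18.058112 - (-0.050671))
       = 2.092770
Iteration 2:
  f(3.080000) = 18.058112
  f(2.092770) = -0.019862
  x_3 = 2.092770 - (-0.019862)×(2.092770 - 3.080000)/(-0.019862 - 18.058112)
       = 2.093855
Iteration 3:
  f(2.092770) = -0.019862
  f(2.093855) = -0.007773
  x_4 = 2.093855 - (-0.007773)×(2.093855 - 2.092770)/(-0.007773 - (-0.019862))
       = 2.094552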